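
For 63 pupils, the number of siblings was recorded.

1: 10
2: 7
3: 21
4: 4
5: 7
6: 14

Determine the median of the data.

3

Cumulative frequencies: 10, 17, 38, 42, 49, 63
n = 63, so the median is the value in position (n+1)/2 = 32.
Position 32 falls at value 3.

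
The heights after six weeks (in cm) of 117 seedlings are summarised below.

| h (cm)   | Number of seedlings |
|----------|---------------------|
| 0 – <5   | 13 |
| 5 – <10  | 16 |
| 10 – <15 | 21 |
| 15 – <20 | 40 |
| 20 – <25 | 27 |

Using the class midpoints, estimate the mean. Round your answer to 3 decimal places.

Midpoints: 2.5, 7.5, 12.5, 17.5, 22.5
Σfm = 13×2.5 + 16×7.5 + 21×12.5 + 40×17.5 + 27×22.5 = 1722.5
n = Σf = 117
Mean = 1722.5 / 117 = 14.7222

14.722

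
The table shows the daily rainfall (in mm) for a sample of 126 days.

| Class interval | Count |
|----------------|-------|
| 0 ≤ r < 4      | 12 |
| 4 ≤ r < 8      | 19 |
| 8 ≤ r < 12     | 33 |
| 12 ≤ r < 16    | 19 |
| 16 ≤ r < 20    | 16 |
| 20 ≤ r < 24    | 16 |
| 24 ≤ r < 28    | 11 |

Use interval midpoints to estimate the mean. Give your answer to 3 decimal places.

Midpoints: 2, 6, 10, 14, 18, 22, 26
Σfm = 12×2 + 19×6 + 33×10 + 19×14 + 16×18 + 16×22 + 11×26 = 1660
n = Σf = 126
Mean = 1660 / 126 = 13.1746

13.175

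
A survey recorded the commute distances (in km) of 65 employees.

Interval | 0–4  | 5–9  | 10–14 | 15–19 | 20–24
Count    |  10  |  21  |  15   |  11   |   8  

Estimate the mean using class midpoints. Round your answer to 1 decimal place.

Midpoints: 2, 7, 12, 17, 22
Σfm = 10×2 + 21×7 + 15×12 + 11×17 + 8×22 = 710
n = Σf = 65
Mean = 710 / 65 = 10.9231

10.9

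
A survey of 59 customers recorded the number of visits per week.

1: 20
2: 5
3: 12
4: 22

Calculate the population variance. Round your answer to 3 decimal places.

1.662

Values: 1, 2, 3, 4
n = 59, Σfx = 154, mean = 2.6102
Σfx² = 500
Σf(x − x̄)² = Σfx² − (Σfx)²/n = 500 − 154²/59 = 98.0339
Population variance = 98.0339 / 59 = 1.6616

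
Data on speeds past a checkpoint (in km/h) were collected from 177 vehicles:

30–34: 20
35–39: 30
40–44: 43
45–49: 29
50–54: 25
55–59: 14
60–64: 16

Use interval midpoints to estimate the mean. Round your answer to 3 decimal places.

45.249

Midpoints: 32, 37, 42, 47, 52, 57, 62
Σfm = 20×32 + 30×37 + 43×42 + 29×47 + 25×52 + 14×57 + 16×62 = 8009
n = Σf = 177
Mean = 8009 / 177 = 45.2486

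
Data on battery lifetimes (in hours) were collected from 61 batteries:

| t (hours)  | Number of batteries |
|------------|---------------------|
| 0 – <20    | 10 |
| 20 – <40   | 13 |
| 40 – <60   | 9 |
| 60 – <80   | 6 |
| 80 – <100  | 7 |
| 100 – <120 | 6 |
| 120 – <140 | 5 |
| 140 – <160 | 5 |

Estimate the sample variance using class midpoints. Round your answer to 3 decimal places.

Midpoints: 10, 30, 50, 70, 90, 110, 130, 150
n = 61, Σfm = 4050, mean = 66.3934
Σfm² = 390900
Σf(m − x̄)² = Σfm² − (Σfm)²/n = 390900 − 4050²/61 = 122006.5574
Sample variance = 122006.5574 / 60 = 2033.4426

2033.443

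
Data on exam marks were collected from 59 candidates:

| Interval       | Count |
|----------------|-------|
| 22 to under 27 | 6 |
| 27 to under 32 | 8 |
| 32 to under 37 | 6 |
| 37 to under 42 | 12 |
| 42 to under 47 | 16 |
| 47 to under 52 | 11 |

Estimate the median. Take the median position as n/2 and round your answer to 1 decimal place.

41.0

Cumulative frequencies: 6, 14, 20, 32, 48, 59
n = 59; position = n/2 = 29.5.
This falls in the class 37 to under 42: L = 37, F = 20, f = 12, h = 5.
Median ≈ 37 + ((29.5 − 20) / 12) × 5 = 40.9583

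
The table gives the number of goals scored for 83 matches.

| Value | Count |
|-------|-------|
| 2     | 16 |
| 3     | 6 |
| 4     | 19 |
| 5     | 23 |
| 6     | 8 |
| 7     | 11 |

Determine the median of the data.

5

Cumulative frequencies: 16, 22, 41, 64, 72, 83
n = 83, so the median is the value in position (n+1)/2 = 42.
Position 42 falls at value 5.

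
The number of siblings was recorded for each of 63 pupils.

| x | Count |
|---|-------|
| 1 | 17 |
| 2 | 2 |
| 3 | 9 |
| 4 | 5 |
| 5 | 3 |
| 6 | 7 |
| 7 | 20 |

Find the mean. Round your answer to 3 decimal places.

4.206

Values: 1, 2, 3, 4, 5, 6, 7
Σfx = 17×1 + 2×2 + 9×3 + 5×4 + 3×5 + 7×6 + 20×7 = 265
n = Σf = 63
Mean = 265 / 63 = 4.2063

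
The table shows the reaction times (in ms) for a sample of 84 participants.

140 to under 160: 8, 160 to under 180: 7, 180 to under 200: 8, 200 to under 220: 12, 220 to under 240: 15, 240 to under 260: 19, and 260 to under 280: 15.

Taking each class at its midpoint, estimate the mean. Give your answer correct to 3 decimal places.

222.381

Midpoints: 150, 170, 190, 210, 230, 250, 270
Σfm = 8×150 + 7×170 + 8×190 + 12×210 + 15×230 + 19×250 + 15×270 = 18680
n = Σf = 84
Mean = 18680 / 84 = 222.3810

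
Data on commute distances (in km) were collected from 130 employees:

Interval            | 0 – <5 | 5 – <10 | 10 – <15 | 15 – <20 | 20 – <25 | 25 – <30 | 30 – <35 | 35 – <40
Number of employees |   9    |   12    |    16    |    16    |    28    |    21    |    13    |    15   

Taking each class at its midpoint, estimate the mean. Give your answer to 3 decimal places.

Midpoints: 2.5, 7.5, 12.5, 17.5, 22.5, 27.5, 32.5, 37.5
Σfm = 9×2.5 + 12×7.5 + 16×12.5 + 16×17.5 + 28×22.5 + 21×27.5 + 13×32.5 + 15×37.5 = 2785
n = Σf = 130
Mean = 2785 / 130 = 21.4231

21.423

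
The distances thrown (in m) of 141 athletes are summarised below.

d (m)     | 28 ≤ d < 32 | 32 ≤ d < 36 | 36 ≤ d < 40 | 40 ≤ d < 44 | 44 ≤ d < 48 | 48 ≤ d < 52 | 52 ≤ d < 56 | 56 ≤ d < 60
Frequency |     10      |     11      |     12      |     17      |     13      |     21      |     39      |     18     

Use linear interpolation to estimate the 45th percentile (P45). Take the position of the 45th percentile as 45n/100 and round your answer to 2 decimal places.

Cumulative frequencies: 10, 21, 33, 50, 63, 84, 123, 141
n = 141; position = 45n/100 = 63.45.
This falls in the class 48 ≤ d < 52: L = 48, F = 63, f = 21, h = 4.
45th percentile ≈ 48 + ((63.45 − 63) / 21) × 4 = 48.0857

48.09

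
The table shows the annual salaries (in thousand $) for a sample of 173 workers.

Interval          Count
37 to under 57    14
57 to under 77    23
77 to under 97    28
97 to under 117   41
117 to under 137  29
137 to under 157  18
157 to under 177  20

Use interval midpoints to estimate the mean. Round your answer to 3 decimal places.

108.040

Midpoints: 47, 67, 87, 107, 127, 147, 167
Σfm = 14×47 + 23×67 + 28×87 + 41×107 + 29×127 + 18×147 + 20×167 = 18691
n = Σf = 173
Mean = 18691 / 173 = 108.0405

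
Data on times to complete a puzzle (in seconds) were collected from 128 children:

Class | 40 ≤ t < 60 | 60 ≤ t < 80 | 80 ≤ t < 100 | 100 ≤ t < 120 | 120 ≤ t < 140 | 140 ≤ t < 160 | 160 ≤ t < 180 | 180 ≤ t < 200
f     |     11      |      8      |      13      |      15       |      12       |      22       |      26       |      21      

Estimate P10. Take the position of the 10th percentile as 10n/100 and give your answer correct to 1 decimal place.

Cumulative frequencies: 11, 19, 32, 47, 59, 81, 107, 128
n = 128; position = 10n/100 = 12.8.
This falls in the class 60 ≤ t < 80: L = 60, F = 11, f = 8, h = 20.
10th percentile ≈ 60 + ((12.8 − 11) / 8) × 20 = 64.5000

64.5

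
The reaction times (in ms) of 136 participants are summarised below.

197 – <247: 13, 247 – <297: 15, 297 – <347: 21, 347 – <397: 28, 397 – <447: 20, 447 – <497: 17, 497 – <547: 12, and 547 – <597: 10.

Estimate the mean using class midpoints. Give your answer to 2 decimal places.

386.71

Midpoints: 222, 272, 322, 372, 422, 472, 522, 572
Σfm = 13×222 + 15×272 + 21×322 + 28×372 + 20×422 + 17×472 + 12×522 + 10×572 = 52592
n = Σf = 136
Mean = 52592 / 136 = 386.7059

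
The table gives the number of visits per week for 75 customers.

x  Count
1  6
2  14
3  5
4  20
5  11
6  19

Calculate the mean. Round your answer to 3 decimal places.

Values: 1, 2, 3, 4, 5, 6
Σfx = 6×1 + 14×2 + 5×3 + 20×4 + 11×5 + 19×6 = 298
n = Σf = 75
Mean = 298 / 75 = 3.9733

3.973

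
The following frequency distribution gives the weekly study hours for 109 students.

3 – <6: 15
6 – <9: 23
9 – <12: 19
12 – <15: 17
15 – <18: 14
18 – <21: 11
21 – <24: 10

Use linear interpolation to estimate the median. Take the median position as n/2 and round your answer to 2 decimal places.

11.61

Cumulative frequencies: 15, 38, 57, 74, 88, 99, 109
n = 109; position = n/2 = 54.5.
This falls in the class 9 – <12: L = 9, F = 38, f = 19, h = 3.
Median ≈ 9 + ((54.5 − 38) / 19) × 3 = 11.6053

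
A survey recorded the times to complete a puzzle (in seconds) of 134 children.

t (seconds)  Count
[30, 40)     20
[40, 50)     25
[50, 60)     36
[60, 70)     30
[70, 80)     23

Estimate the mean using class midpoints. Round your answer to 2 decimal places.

55.82

Midpoints: 35, 45, 55, 65, 75
Σfm = 20×35 + 25×45 + 36×55 + 30×65 + 23×75 = 7480
n = Σf = 134
Mean = 7480 / 134 = 55.8209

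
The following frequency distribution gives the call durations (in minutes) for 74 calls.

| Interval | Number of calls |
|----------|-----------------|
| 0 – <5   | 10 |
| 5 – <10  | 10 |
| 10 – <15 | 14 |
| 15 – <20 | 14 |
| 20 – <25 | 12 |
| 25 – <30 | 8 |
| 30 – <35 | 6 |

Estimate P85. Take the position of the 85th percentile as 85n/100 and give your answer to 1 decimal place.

26.8

Cumulative frequencies: 10, 20, 34, 48, 60, 68, 74
n = 74; position = 85n/100 = 62.9.
This falls in the class 25 – <30: L = 25, F = 60, f = 8, h = 5.
85th percentile ≈ 25 + ((62.9 − 60) / 8) × 5 = 26.8125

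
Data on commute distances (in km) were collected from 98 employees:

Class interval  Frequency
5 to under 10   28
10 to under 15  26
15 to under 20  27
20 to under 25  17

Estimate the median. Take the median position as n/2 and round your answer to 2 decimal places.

Cumulative frequencies: 28, 54, 81, 98
n = 98; position = n/2 = 49.
This falls in the class 10 to under 15: L = 10, F = 28, f = 26, h = 5.
Median ≈ 10 + ((49 − 28) / 26) × 5 = 14.0385

14.04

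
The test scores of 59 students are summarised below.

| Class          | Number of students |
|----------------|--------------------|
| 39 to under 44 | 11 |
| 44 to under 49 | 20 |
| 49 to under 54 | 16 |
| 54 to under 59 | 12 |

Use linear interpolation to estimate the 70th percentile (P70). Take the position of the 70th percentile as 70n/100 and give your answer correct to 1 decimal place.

52.2

Cumulative frequencies: 11, 31, 47, 59
n = 59; position = 70n/100 = 41.3.
This falls in the class 49 to under 54: L = 49, F = 31, f = 16, h = 5.
70th percentile ≈ 49 + ((41.3 − 31) / 16) × 5 = 52.2188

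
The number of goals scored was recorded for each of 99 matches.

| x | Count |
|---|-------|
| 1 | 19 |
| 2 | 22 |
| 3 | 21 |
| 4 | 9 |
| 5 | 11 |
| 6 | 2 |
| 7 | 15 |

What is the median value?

3

Cumulative frequencies: 19, 41, 62, 71, 82, 84, 99
n = 99, so the median is the value in position (n+1)/2 = 50.
Position 50 falls at value 3.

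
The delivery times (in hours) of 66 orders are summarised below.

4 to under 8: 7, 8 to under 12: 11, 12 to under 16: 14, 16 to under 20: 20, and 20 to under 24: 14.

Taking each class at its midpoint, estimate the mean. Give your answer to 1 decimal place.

Midpoints: 6, 10, 14, 18, 22
Σfm = 7×6 + 11×10 + 14×14 + 20×18 + 14×22 = 1016
n = Σf = 66
Mean = 1016 / 66 = 15.3939

15.4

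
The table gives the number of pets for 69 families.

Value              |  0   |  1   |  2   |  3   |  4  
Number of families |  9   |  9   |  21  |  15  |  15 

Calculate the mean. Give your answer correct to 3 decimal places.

2.261

Values: 0, 1, 2, 3, 4
Σfx = 9×0 + 9×1 + 21×2 + 15×3 + 15×4 = 156
n = Σf = 69
Mean = 156 / 69 = 2.2609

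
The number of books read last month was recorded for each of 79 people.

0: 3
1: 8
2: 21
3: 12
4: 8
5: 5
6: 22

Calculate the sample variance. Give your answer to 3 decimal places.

3.689

Values: 0, 1, 2, 3, 4, 5, 6
n = 79, Σfx = 275, mean = 3.4810
Σfx² = 1245
Σf(x − x̄)² = Σfx² − (Σfx)²/n = 1245 − 275²/79 = 287.7215
Sample variance = 287.7215 / 78 = 3.6887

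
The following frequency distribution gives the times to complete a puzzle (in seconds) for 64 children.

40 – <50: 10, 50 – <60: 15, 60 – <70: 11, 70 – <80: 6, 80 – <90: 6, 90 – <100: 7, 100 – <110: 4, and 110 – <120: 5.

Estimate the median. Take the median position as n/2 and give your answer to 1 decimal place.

Cumulative frequencies: 10, 25, 36, 42, 48, 55, 59, 64
n = 64; position = n/2 = 32.
This falls in the class 60 – <70: L = 60, F = 25, f = 11, h = 10.
Median ≈ 60 + ((32 − 25) / 11) × 10 = 66.3636

66.4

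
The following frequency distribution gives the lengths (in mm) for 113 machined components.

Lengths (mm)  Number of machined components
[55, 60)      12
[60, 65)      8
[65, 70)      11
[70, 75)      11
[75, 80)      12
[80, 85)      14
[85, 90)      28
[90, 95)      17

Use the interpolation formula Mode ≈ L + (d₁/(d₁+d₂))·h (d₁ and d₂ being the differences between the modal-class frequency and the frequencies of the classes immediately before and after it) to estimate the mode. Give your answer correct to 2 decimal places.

Modal class: [85, 90) (highest frequency 28).
d₁ = 28 − 14 = 14, d₂ = 28 − 17 = 11
Mode ≈ 85 + (14/(14+11)) × 5 = 85 + 2.8000 = 87.8000

87.80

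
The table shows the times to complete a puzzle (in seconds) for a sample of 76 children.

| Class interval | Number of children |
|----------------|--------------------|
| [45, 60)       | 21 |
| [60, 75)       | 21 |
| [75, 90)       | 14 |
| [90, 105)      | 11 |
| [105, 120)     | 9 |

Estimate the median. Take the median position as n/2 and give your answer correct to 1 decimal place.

72.1

Cumulative frequencies: 21, 42, 56, 67, 76
n = 76; position = n/2 = 38.
This falls in the class [60, 75): L = 60, F = 21, f = 21, h = 15.
Median ≈ 60 + ((38 − 21) / 21) × 15 = 72.1429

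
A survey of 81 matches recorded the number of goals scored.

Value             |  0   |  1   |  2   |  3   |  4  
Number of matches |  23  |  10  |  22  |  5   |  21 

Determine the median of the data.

2

Cumulative frequencies: 23, 33, 55, 60, 81
n = 81, so the median is the value in position (n+1)/2 = 41.
Position 41 falls at value 2.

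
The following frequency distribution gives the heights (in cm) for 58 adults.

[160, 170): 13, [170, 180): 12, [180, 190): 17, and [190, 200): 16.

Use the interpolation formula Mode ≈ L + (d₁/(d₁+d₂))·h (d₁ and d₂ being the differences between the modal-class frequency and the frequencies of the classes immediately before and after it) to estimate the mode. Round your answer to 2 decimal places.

Modal class: [180, 190) (highest frequency 17).
d₁ = 17 − 12 = 5, d₂ = 17 − 16 = 1
Mode ≈ 180 + (5/(5+1)) × 10 = 180 + 8.3333 = 188.3333

188.33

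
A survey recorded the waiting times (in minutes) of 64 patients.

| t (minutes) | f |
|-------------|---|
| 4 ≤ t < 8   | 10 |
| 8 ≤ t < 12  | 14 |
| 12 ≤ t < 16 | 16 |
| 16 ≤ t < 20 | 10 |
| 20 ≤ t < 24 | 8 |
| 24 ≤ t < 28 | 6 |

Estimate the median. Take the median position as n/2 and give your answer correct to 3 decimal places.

Cumulative frequencies: 10, 24, 40, 50, 58, 64
n = 64; position = n/2 = 32.
This falls in the class 12 ≤ t < 16: L = 12, F = 24, f = 16, h = 4.
Median ≈ 12 + ((32 − 24) / 16) × 4 = 14.0000

14.000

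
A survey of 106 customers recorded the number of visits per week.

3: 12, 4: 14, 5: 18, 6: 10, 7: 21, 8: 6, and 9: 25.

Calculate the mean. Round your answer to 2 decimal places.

Values: 3, 4, 5, 6, 7, 8, 9
Σfx = 12×3 + 14×4 + 18×5 + 10×6 + 21×7 + 6×8 + 25×9 = 662
n = Σf = 106
Mean = 662 / 106 = 6.2453

6.25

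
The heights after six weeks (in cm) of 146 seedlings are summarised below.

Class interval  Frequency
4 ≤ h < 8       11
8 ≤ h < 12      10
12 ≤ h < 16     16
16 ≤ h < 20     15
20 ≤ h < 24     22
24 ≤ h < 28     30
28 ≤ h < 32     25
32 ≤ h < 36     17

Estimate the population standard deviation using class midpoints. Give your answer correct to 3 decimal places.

Midpoints: 6, 10, 14, 18, 22, 26, 30, 34
n = 146, Σfm = 3252, mean = 22.2740
Σfm² = 82472
Σf(m − x̄)² = Σfm² − (Σfm)²/n = 82472 − 3252²/146 = 10037.0411
Population variance = 10037.0411 / 146 = 68.7469
Standard deviation = √68.7469 = 8.2914

8.291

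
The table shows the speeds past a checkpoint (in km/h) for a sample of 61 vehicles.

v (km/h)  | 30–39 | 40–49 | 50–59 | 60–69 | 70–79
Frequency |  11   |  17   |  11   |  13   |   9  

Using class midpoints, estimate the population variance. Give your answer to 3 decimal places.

178.608

Midpoints: 34.5, 44.5, 54.5, 64.5, 74.5
n = 61, Σfm = 3244.5, mean = 53.1885
Σfm² = 183465.25
Σf(m − x̄)² = Σfm² − (Σfm)²/n = 183465.25 − 3244.5²/61 = 10895.0820
Population variance = 10895.0820 / 61 = 178.6079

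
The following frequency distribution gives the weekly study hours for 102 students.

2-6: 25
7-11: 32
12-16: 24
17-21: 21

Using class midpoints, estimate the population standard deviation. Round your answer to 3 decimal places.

Midpoints: 4, 9, 14, 19
n = 102, Σfm = 1123, mean = 11.0098
Σfm² = 15277
Σf(m − x̄)² = Σfm² − (Σfm)²/n = 15277 − 1123²/102 = 2912.9902
Population variance = 2912.9902 / 102 = 28.5587
Standard deviation = √28.5587 = 5.3440

5.344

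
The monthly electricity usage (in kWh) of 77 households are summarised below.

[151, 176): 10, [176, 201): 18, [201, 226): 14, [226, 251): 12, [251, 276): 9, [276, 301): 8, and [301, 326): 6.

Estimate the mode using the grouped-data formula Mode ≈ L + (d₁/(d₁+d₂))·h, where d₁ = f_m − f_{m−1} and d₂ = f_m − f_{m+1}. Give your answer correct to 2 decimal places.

Modal class: [176, 201) (highest frequency 18).
d₁ = 18 − 10 = 8, d₂ = 18 − 14 = 4
Mode ≈ 176 + (8/(8+4)) × 25 = 176 + 16.6667 = 192.6667

192.67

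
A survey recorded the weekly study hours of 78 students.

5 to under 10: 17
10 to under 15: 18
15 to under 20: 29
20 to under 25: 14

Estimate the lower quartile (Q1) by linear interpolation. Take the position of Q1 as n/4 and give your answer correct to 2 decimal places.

10.69

Cumulative frequencies: 17, 35, 64, 78
n = 78; position = n/4 = 19.5.
This falls in the class 10 to under 15: L = 10, F = 17, f = 18, h = 5.
Lower quartile ≈ 10 + ((19.5 − 17) / 18) × 5 = 10.6944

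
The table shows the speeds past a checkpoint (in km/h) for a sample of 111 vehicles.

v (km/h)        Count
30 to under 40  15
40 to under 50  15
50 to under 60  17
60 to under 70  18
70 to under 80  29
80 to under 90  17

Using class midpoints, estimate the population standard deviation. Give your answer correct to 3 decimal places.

16.479

Midpoints: 35, 45, 55, 65, 75, 85
n = 111, Σfm = 6925, mean = 62.3874
Σfm² = 462175
Σf(m − x̄)² = Σfm² − (Σfm)²/n = 462175 − 6925²/111 = 30142.3423
Population variance = 30142.3423 / 111 = 271.5526
Standard deviation = √271.5526 = 16.4789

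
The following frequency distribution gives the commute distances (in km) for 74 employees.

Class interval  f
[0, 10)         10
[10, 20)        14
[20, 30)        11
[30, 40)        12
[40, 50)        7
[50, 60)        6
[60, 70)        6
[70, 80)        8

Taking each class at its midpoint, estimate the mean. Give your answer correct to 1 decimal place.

Midpoints: 5, 15, 25, 35, 45, 55, 65, 75
Σfm = 10×5 + 14×15 + 11×25 + 12×35 + 7×45 + 6×55 + 6×65 + 8×75 = 2590
n = Σf = 74
Mean = 2590 / 74 = 35.0000

35.0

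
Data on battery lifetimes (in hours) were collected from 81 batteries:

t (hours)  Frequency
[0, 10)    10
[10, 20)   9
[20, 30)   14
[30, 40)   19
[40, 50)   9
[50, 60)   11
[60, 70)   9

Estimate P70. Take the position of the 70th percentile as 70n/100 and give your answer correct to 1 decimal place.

45.2

Cumulative frequencies: 10, 19, 33, 52, 61, 72, 81
n = 81; position = 70n/100 = 56.7.
This falls in the class [40, 50): L = 40, F = 52, f = 9, h = 10.
70th percentile ≈ 40 + ((56.7 − 52) / 9) × 10 = 45.2222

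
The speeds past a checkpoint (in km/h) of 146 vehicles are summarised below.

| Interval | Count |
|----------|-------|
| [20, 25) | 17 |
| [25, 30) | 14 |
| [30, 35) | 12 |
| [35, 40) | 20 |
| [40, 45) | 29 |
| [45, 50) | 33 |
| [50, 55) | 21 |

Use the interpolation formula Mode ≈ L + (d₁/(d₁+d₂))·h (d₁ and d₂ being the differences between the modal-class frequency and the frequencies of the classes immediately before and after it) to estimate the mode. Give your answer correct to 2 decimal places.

46.25

Modal class: [45, 50) (highest frequency 33).
d₁ = 33 − 29 = 4, d₂ = 33 − 21 = 12
Mode ≈ 45 + (4/(4+12)) × 5 = 45 + 1.2500 = 46.2500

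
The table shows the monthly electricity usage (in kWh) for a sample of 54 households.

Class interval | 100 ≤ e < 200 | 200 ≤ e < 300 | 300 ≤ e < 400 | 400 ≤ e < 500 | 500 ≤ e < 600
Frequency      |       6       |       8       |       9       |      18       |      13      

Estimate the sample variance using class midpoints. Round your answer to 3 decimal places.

Midpoints: 150, 250, 350, 450, 550
n = 54, Σfm = 21300, mean = 394.4444
Σfm² = 9315000
Σf(m − x̄)² = Σfm² − (Σfm)²/n = 9315000 − 21300²/54 = 913333.3333
Sample variance = 913333.3333 / 53 = 17232.7044

17232.704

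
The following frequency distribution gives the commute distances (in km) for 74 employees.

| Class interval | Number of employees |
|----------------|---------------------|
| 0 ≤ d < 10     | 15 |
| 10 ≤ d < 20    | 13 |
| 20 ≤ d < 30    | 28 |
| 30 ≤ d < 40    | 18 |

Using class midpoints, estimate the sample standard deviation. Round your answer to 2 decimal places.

10.63

Midpoints: 5, 15, 25, 35
n = 74, Σfm = 1600, mean = 21.6216
Σfm² = 42850
Σf(m − x̄)² = Σfm² − (Σfm)²/n = 42850 − 1600²/74 = 8255.4054
Sample variance = 8255.4054 / 73 = 113.0877
Standard deviation = √113.0877 = 10.6343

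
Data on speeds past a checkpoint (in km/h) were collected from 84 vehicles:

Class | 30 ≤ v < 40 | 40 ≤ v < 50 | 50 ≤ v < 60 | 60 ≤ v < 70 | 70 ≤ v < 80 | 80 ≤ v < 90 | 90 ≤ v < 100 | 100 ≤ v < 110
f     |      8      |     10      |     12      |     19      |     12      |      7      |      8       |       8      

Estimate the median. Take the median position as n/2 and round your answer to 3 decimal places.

Cumulative frequencies: 8, 18, 30, 49, 61, 68, 76, 84
n = 84; position = n/2 = 42.
This falls in the class 60 ≤ v < 70: L = 60, F = 30, f = 19, h = 10.
Median ≈ 60 + ((42 − 30) / 19) × 10 = 66.3158

66.316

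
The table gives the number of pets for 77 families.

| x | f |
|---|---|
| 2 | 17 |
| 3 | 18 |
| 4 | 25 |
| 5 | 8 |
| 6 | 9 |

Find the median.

Cumulative frequencies: 17, 35, 60, 68, 77
n = 77, so the median is the value in position (n+1)/2 = 39.
Position 39 falls at value 4.

4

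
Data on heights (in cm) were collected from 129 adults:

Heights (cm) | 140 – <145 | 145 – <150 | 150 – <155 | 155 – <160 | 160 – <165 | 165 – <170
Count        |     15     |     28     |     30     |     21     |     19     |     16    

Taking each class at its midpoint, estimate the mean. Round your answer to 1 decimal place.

154.4

Midpoints: 142.5, 147.5, 152.5, 157.5, 162.5, 167.5
Σfm = 15×142.5 + 28×147.5 + 30×152.5 + 21×157.5 + 19×162.5 + 16×167.5 = 19917.5
n = Σf = 129
Mean = 19917.5 / 129 = 154.3992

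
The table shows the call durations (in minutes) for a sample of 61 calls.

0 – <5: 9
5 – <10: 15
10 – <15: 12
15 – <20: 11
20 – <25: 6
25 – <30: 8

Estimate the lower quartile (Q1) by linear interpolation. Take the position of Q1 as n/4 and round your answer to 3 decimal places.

7.083

Cumulative frequencies: 9, 24, 36, 47, 53, 61
n = 61; position = n/4 = 15.25.
This falls in the class 5 – <10: L = 5, F = 9, f = 15, h = 5.
Lower quartile ≈ 5 + ((15.25 − 9) / 15) × 5 = 7.0833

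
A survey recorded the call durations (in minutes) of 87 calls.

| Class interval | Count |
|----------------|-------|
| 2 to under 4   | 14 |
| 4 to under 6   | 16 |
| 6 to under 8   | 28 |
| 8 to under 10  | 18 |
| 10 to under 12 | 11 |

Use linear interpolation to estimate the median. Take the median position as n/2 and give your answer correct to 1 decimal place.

Cumulative frequencies: 14, 30, 58, 76, 87
n = 87; position = n/2 = 43.5.
This falls in the class 6 to under 8: L = 6, F = 30, f = 28, h = 2.
Median ≈ 6 + ((43.5 − 30) / 28) × 2 = 6.9643

7.0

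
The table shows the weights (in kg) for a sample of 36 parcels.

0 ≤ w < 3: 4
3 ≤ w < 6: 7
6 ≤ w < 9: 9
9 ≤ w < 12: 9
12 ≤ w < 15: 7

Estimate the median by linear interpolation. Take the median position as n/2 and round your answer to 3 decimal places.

8.333

Cumulative frequencies: 4, 11, 20, 29, 36
n = 36; position = n/2 = 18.
This falls in the class 6 ≤ w < 9: L = 6, F = 11, f = 9, h = 3.
Median ≈ 6 + ((18 − 11) / 9) × 3 = 8.3333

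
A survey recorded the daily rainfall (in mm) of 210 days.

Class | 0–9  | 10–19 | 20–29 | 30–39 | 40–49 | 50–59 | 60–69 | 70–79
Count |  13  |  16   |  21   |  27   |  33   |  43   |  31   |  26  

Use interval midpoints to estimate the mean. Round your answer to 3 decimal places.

Midpoints: 4.5, 14.5, 24.5, 34.5, 44.5, 54.5, 64.5, 74.5
Σfm = 13×4.5 + 16×14.5 + 21×24.5 + 27×34.5 + 33×44.5 + 43×54.5 + 31×64.5 + 26×74.5 = 9485
n = Σf = 210
Mean = 9485 / 210 = 45.1667

45.167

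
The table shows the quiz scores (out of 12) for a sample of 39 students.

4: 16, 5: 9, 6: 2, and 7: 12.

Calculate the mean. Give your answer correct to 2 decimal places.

Values: 4, 5, 6, 7
Σfx = 16×4 + 9×5 + 2×6 + 12×7 = 205
n = Σf = 39
Mean = 205 / 39 = 5.2564

5.26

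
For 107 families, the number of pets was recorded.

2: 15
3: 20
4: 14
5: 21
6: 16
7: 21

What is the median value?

5

Cumulative frequencies: 15, 35, 49, 70, 86, 107
n = 107, so the median is the value in position (n+1)/2 = 54.
Position 54 falls at value 5.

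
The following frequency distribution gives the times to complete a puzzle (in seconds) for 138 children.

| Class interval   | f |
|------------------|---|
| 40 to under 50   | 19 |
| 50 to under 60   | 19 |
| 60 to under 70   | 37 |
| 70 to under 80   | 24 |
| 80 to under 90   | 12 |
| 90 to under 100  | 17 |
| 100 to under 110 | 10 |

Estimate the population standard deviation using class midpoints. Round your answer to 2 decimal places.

17.68

Midpoints: 45, 55, 65, 75, 85, 95, 105
n = 138, Σfm = 9790, mean = 70.9420
Σfm² = 737650
Σf(m − x̄)² = Σfm² − (Σfm)²/n = 737650 − 9790²/138 = 43127.5362
Population variance = 43127.5362 / 138 = 312.5184
Standard deviation = √312.5184 = 17.6782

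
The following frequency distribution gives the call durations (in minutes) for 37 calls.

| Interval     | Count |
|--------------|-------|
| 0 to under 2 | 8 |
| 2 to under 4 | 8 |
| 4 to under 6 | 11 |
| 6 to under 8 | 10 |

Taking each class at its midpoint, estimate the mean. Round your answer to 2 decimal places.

4.24

Midpoints: 1, 3, 5, 7
Σfm = 8×1 + 8×3 + 11×5 + 10×7 = 157
n = Σf = 37
Mean = 157 / 37 = 4.2432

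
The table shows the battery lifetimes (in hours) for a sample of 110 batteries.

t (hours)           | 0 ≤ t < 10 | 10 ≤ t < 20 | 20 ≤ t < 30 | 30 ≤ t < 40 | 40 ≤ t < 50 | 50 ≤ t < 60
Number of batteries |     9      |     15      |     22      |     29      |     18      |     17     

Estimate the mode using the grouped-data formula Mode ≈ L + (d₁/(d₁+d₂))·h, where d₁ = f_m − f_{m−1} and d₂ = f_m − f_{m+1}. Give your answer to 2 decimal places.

33.89

Modal class: 30 ≤ t < 40 (highest frequency 29).
d₁ = 29 − 22 = 7, d₂ = 29 − 18 = 11
Mode ≈ 30 + (7/(7+11)) × 10 = 30 + 3.8889 = 33.8889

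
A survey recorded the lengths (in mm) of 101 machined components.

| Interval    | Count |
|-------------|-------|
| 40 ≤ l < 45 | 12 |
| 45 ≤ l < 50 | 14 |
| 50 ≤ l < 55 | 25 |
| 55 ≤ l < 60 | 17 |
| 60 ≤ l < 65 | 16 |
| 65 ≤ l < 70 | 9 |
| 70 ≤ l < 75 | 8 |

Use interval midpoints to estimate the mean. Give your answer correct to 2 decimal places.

Midpoints: 42.5, 47.5, 52.5, 57.5, 62.5, 67.5, 72.5
Σfm = 12×42.5 + 14×47.5 + 25×52.5 + 17×57.5 + 16×62.5 + 9×67.5 + 8×72.5 = 5652.5
n = Σf = 101
Mean = 5652.5 / 101 = 55.9653

55.97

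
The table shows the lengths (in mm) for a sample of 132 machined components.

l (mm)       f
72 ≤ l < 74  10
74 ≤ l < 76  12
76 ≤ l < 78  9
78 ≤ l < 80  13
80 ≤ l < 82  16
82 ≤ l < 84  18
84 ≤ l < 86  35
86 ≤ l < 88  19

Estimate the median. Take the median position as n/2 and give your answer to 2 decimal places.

Cumulative frequencies: 10, 22, 31, 44, 60, 78, 113, 132
n = 132; position = n/2 = 66.
This falls in the class 82 ≤ l < 84: L = 82, F = 60, f = 18, h = 2.
Median ≈ 82 + ((66 − 60) / 18) × 2 = 82.6667

82.67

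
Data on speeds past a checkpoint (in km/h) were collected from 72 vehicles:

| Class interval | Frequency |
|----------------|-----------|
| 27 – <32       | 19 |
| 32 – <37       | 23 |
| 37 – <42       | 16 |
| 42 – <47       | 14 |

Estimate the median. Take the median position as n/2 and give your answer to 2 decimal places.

35.70

Cumulative frequencies: 19, 42, 58, 72
n = 72; position = n/2 = 36.
This falls in the class 32 – <37: L = 32, F = 19, f = 23, h = 5.
Median ≈ 32 + ((36 − 19) / 23) × 5 = 35.6957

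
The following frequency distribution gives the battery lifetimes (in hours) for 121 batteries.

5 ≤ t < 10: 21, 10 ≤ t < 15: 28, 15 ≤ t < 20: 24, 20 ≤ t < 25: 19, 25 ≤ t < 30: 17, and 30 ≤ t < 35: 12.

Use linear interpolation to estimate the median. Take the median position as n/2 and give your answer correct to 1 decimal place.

17.4

Cumulative frequencies: 21, 49, 73, 92, 109, 121
n = 121; position = n/2 = 60.5.
This falls in the class 15 ≤ t < 20: L = 15, F = 49, f = 24, h = 5.
Median ≈ 15 + ((60.5 − 49) / 24) × 5 = 17.3958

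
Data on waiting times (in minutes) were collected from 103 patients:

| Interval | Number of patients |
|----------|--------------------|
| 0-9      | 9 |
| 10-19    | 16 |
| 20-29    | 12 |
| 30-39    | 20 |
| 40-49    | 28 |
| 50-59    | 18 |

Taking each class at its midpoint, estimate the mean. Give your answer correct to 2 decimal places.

Midpoints: 4.5, 14.5, 24.5, 34.5, 44.5, 54.5
Σfm = 9×4.5 + 16×14.5 + 12×24.5 + 20×34.5 + 28×44.5 + 18×54.5 = 3483.5
n = Σf = 103
Mean = 3483.5 / 103 = 33.8204

33.82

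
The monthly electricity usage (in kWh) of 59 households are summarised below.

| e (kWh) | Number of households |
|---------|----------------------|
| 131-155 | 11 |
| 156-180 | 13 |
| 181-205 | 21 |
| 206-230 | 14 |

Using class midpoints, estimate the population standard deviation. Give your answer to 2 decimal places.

25.94

Midpoints: 143, 168, 193, 218
n = 59, Σfm = 10862, mean = 184.1017
Σfm² = 2039416
Σf(m − x̄)² = Σfm² − (Σfm)²/n = 2039416 − 10862²/59 = 39703.3898
Population variance = 39703.3898 / 59 = 672.9388
Standard deviation = √672.9388 = 25.9411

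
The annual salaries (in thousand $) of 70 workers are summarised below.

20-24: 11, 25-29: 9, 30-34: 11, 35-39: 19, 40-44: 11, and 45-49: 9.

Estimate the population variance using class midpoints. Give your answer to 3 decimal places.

63.372

Midpoints: 22, 27, 32, 37, 42, 47
n = 70, Σfm = 2425, mean = 34.6429
Σfm² = 88445
Σf(m − x̄)² = Σfm² − (Σfm)²/n = 88445 − 2425²/70 = 4436.0714
Population variance = 4436.0714 / 70 = 63.3724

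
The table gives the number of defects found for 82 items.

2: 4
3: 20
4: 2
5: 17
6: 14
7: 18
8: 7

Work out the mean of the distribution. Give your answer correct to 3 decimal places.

Values: 2, 3, 4, 5, 6, 7, 8
Σfx = 4×2 + 20×3 + 2×4 + 17×5 + 14×6 + 18×7 + 7×8 = 427
n = Σf = 82
Mean = 427 / 82 = 5.2073

5.207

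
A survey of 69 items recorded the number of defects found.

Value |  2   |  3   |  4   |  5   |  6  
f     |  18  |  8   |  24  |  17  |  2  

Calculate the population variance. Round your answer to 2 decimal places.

Values: 2, 3, 4, 5, 6
n = 69, Σfx = 253, mean = 3.6667
Σfx² = 1025
Σf(x − x̄)² = Σfx² − (Σfx)²/n = 1025 − 253²/69 = 97.3333
Population variance = 97.3333 / 69 = 1.4106

1.41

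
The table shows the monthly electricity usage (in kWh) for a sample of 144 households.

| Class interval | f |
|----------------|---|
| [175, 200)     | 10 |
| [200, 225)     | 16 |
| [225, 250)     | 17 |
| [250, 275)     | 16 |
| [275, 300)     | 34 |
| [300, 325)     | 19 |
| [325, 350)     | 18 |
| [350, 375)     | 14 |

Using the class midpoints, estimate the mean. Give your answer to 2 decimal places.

280.38

Midpoints: 187.5, 212.5, 237.5, 262.5, 287.5, 312.5, 337.5, 362.5
Σfm = 10×187.5 + 16×212.5 + 17×237.5 + 16×262.5 + 34×287.5 + 19×312.5 + 18×337.5 + 14×362.5 = 40375
n = Σf = 144
Mean = 40375 / 144 = 280.3819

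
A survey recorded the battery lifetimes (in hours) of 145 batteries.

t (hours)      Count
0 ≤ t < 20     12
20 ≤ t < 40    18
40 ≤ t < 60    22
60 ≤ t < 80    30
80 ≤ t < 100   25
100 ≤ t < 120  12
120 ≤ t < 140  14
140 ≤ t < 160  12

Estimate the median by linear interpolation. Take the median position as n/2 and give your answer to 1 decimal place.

Cumulative frequencies: 12, 30, 52, 82, 107, 119, 133, 145
n = 145; position = n/2 = 72.5.
This falls in the class 60 ≤ t < 80: L = 60, F = 52, f = 30, h = 20.
Median ≈ 60 + ((72.5 − 52) / 30) × 20 = 73.6667

73.7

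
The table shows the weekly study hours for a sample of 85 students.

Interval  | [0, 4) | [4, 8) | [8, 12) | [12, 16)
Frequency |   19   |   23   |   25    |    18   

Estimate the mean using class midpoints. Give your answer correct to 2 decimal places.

Midpoints: 2, 6, 10, 14
Σfm = 19×2 + 23×6 + 25×10 + 18×14 = 678
n = Σf = 85
Mean = 678 / 85 = 7.9765

7.98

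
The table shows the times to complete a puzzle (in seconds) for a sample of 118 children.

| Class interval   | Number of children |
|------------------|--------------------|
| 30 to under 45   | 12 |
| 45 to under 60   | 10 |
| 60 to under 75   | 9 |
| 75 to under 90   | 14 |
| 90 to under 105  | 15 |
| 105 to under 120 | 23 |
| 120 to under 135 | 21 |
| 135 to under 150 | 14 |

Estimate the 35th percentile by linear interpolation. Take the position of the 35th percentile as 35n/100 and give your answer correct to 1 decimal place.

Cumulative frequencies: 12, 22, 31, 45, 60, 83, 104, 118
n = 118; position = 35n/100 = 41.3.
This falls in the class 75 to under 90: L = 75, F = 31, f = 14, h = 15.
35th percentile ≈ 75 + ((41.3 − 31) / 14) × 15 = 86.0357

86.0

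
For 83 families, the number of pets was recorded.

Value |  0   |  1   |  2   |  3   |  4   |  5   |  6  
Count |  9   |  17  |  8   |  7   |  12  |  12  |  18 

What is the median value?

4

Cumulative frequencies: 9, 26, 34, 41, 53, 65, 83
n = 83, so the median is the value in position (n+1)/2 = 42.
Position 42 falls at value 4.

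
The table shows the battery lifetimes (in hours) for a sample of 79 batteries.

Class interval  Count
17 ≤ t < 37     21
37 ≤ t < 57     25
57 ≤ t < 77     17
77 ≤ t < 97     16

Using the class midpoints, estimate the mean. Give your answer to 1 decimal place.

54.1

Midpoints: 27, 47, 67, 87
Σfm = 21×27 + 25×47 + 17×67 + 16×87 = 4273
n = Σf = 79
Mean = 4273 / 79 = 54.0886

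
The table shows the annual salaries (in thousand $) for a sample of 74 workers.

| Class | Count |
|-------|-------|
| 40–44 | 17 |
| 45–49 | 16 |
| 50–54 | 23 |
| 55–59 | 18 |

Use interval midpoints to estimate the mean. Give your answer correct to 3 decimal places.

49.838

Midpoints: 42, 47, 52, 57
Σfm = 17×42 + 16×47 + 23×52 + 18×57 = 3688
n = Σf = 74
Mean = 3688 / 74 = 49.8378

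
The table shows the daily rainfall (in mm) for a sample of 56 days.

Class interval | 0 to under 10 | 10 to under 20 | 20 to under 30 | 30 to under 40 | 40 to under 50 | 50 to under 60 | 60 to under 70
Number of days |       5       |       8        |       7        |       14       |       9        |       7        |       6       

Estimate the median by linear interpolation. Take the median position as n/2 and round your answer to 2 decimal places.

Cumulative frequencies: 5, 13, 20, 34, 43, 50, 56
n = 56; position = n/2 = 28.
This falls in the class 30 to under 40: L = 30, F = 20, f = 14, h = 10.
Median ≈ 30 + ((28 − 20) / 14) × 10 = 35.7143

35.71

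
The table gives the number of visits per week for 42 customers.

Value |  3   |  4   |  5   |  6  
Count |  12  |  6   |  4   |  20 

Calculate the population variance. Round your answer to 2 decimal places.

1.71

Values: 3, 4, 5, 6
n = 42, Σfx = 200, mean = 4.7619
Σfx² = 1024
Σf(x − x̄)² = Σfx² − (Σfx)²/n = 1024 − 200²/42 = 71.6190
Population variance = 71.6190 / 42 = 1.7052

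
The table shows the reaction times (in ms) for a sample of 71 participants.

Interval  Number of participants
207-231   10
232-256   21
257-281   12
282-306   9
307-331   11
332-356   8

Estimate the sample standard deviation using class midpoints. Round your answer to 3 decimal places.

40.448

Midpoints: 219, 244, 269, 294, 319, 344
n = 71, Σfm = 19449, mean = 273.9296
Σfm² = 5442181
Σf(m − x̄)² = Σfm² − (Σfm)²/n = 5442181 − 19449²/71 = 114524.6479
Sample variance = 114524.6479 / 70 = 1636.0664
Standard deviation = √1636.0664 = 40.4483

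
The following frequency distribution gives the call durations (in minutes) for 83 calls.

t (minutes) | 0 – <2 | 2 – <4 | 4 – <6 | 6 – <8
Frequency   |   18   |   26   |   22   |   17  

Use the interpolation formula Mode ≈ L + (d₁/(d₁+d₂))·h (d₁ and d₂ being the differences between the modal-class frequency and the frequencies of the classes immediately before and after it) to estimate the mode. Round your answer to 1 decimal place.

3.3

Modal class: 2 – <4 (highest frequency 26).
d₁ = 26 − 18 = 8, d₂ = 26 − 22 = 4
Mode ≈ 2 + (8/(8+4)) × 2 = 2 + 1.3333 = 3.3333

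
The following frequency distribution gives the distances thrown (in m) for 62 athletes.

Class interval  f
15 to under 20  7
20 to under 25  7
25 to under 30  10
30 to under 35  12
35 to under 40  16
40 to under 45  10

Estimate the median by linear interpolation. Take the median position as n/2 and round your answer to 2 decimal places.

Cumulative frequencies: 7, 14, 24, 36, 52, 62
n = 62; position = n/2 = 31.
This falls in the class 30 to under 35: L = 30, F = 24, f = 12, h = 5.
Median ≈ 30 + ((31 − 24) / 12) × 5 = 32.9167

32.92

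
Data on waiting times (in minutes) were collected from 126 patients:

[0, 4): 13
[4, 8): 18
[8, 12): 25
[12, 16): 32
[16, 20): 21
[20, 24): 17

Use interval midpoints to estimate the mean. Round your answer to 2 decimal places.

12.57

Midpoints: 2, 6, 10, 14, 18, 22
Σfm = 13×2 + 18×6 + 25×10 + 32×14 + 21×18 + 17×22 = 1584
n = Σf = 126
Mean = 1584 / 126 = 12.5714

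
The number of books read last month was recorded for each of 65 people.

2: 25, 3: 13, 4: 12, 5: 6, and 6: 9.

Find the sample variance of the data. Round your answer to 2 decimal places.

Values: 2, 3, 4, 5, 6
n = 65, Σfx = 221, mean = 3.4000
Σfx² = 883
Σf(x − x̄)² = Σfx² − (Σfx)²/n = 883 − 221²/65 = 131.6000
Sample variance = 131.6000 / 64 = 2.0562

2.06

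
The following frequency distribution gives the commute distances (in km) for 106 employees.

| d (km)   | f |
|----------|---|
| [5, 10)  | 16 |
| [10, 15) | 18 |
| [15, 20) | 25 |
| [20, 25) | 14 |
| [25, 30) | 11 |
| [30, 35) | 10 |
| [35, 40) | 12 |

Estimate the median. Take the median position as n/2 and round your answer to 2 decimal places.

18.80

Cumulative frequencies: 16, 34, 59, 73, 84, 94, 106
n = 106; position = n/2 = 53.
This falls in the class [15, 20): L = 15, F = 34, f = 25, h = 5.
Median ≈ 15 + ((53 − 34) / 25) × 5 = 18.8000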